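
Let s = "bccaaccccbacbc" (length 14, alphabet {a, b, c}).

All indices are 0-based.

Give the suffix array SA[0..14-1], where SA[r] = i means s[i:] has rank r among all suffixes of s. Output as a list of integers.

[3, 10, 4, 9, 12, 0, 13, 2, 8, 11, 1, 7, 6, 5]

rank | idx | suffix
   0 |   3 | aaccccbacbc
   1 |  10 | acbc
   2 |   4 | accccbacbc
   3 |   9 | bacbc
   4 |  12 | bc
   5 |   0 | bccaaccccbacbc
   6 |  13 | c
   7 |   2 | caaccccbacbc
   8 |   8 | cbacbc
   9 |  11 | cbc
  10 |   1 | ccaaccccbacbc
  11 |   7 | ccbacbc
  12 |   6 | cccbacbc
  13 |   5 | ccccbacbc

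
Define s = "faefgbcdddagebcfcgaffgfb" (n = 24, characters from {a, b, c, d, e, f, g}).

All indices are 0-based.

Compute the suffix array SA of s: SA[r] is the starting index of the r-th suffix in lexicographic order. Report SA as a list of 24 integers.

[1, 18, 10, 23, 5, 13, 6, 14, 16, 9, 8, 7, 12, 2, 0, 22, 15, 19, 3, 20, 17, 4, 11, 21]

rank | idx | suffix
   0 |   1 | aefgbcdddagebcfcgaffgfb
   1 |  18 | affgfb
   2 |  10 | agebcfcgaffgfb
   3 |  23 | b
   4 |   5 | bcdddagebcfcgaffgfb
   5 |  13 | bcfcgaffgfb
   6 |   6 | cdddagebcfcgaffgfb
   7 |  14 | cfcgaffgfb
   8 |  16 | cgaffgfb
   9 |   9 | dagebcfcgaffgfb
  10 |   8 | ddagebcfcgaffgfb
  11 |   7 | dddagebcfcgaffgfb
  12 |  12 | ebcfcgaffgfb
  13 |   2 | efgbcdddagebcfcgaffgfb
  14 |   0 | faefgbcdddagebcfcgaffgfb
  15 |  22 | fb
  16 |  15 | fcgaffgfb
  17 |  19 | ffgfb
  18 |   3 | fgbcdddagebcfcgaffgfb
  19 |  20 | fgfb
  20 |  17 | gaffgfb
  21 |   4 | gbcdddagebcfcgaffgfb
  22 |  11 | gebcfcgaffgfb
  23 |  21 | gfb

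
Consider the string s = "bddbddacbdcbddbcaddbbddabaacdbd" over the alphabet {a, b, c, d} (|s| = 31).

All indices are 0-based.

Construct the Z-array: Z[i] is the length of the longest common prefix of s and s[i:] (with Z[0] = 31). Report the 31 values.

Z[0]=31
i=1: fresh scan; Z[1]=0
i=2: fresh scan; Z[2]=0
i=3: fresh scan; Z[3]=3 grow→box=[3,6)
i=4: min(r-i=2, Z[1]=0)=0; Z[4]=0
i=5: min(r-i=1, Z[2]=0)=0; Z[5]=0
i=6: fresh scan; Z[6]=0
i=7: fresh scan; Z[7]=0
i=8: fresh scan; Z[8]=2 grow→box=[8,10)
i=9: min(r-i=1, Z[1]=0)=0; Z[9]=0
i=10: fresh scan; Z[10]=0
i=11: fresh scan; Z[11]=4 grow→box=[11,15)
i=12: min(r-i=3, Z[1]=0)=0; Z[12]=0
i=13: min(r-i=2, Z[2]=0)=0; Z[13]=0
i=14: min(r-i=1, Z[3]=3)=1; Z[14]=1
i=15: fresh scan; Z[15]=0
i=16: fresh scan; Z[16]=0
i=17: fresh scan; Z[17]=0
i=18: fresh scan; Z[18]=0
i=19: fresh scan; Z[19]=1 grow→box=[19,20)
i=20: fresh scan; Z[20]=3 grow→box=[20,23)
i=21: min(r-i=2, Z[1]=0)=0; Z[21]=0
i=22: min(r-i=1, Z[2]=0)=0; Z[22]=0
i=23: fresh scan; Z[23]=0
i=24: fresh scan; Z[24]=1 grow→box=[24,25)
i=25: fresh scan; Z[25]=0
i=26: fresh scan; Z[26]=0
i=27: fresh scan; Z[27]=0
i=28: fresh scan; Z[28]=0
i=29: fresh scan; Z[29]=2 grow→box=[29,31)
i=30: min(r-i=1, Z[1]=0)=0; Z[30]=0

[31, 0, 0, 3, 0, 0, 0, 0, 2, 0, 0, 4, 0, 0, 1, 0, 0, 0, 0, 1, 3, 0, 0, 0, 1, 0, 0, 0, 0, 2, 0]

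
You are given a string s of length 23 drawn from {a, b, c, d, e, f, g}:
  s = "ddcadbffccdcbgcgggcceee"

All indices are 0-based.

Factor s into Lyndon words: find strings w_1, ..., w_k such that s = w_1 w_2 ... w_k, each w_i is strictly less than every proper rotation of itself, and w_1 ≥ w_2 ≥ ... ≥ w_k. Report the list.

emit factor 1: 'd' (i=0, period=1)
emit factor 2: 'd' (i=1, period=1)
emit factor 3: 'c' (i=2, period=1)
emit factor 4: 'adbffccdcbgcgggcceee' (i=3, period=20)

["d", "d", "c", "adbffccdcbgcgggcceee"]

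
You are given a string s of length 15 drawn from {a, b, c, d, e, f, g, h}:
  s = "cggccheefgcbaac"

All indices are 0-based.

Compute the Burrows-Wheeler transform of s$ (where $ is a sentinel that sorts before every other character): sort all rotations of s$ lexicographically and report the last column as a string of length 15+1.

rank  rotation          last
    0  $cggccheefgcbaac  c
    1  aac$cggccheefgcb  b
    2  ac$cggccheefgcba  a
    3  baac$cggccheefgc  c
    4  c$cggccheefgcbaa  a
    5  cbaac$cggccheefg  g
    6  ccheefgcbaac$cgg  g
    7  cggccheefgcbaac$  $
    8  cheefgcbaac$cggc  c
    9  eefgcbaac$cggcch  h
   10  efgcbaac$cggcche  e
   11  fgcbaac$cggcchee  e
   12  gcbaac$cggccheef  f
   13  gccheefgcbaac$cg  g
   14  ggccheefgcbaac$c  c
   15  heefgcbaac$cggcc  c

cbacagg$cheefgcc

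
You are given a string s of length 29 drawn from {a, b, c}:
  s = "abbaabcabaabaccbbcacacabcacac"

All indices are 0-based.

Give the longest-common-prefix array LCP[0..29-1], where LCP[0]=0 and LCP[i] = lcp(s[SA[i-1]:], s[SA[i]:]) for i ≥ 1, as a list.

[0, 3, 1, 3, 2, 2, 4, 1, 2, 3, 4, 2, 0, 4, 2, 1, 2, 1, 3, 6, 0, 1, 3, 2, 3, 4, 5, 1, 1]

sorted suffixes:
  #0 SA[0]=9  'aabaccbbcacacabcacac'
  #1 SA[1]=3  'aabcabaabaccbbcacacabcacac'
  #2 SA[2]=7  'abaabaccbbcacacabcacac'
  #3 SA[3]=10  'abaccbbcacacabcacac'
  #4 SA[4]=0  'abbaabcabaabaccbbcacacabcacac'
  #5 SA[5]=4  'abcabaabaccbbcacacabcacac'
  #6 SA[6]=22  'abcacac'
  #7 SA[7]=27  'ac'
  #8 SA[8]=20  'acabcacac'
  #9 SA[9]=25  'acac'
  #10 SA[10]=18  'acacabcacac'
  #11 SA[11]=12  'accbbcacacabcacac'
  #12 SA[12]=8  'baabaccbbcacacabcacac'
  #13 SA[13]=2  'baabcabaabaccbbcacacabcacac'
  #14 SA[14]=11  'baccbbcacacabcacac'
  #15 SA[15]=1  'bbaabcabaabaccbbcacacabcacac'
  #16 SA[16]=15  'bbcacacabcacac'
  #17 SA[17]=5  'bcabaabaccbbcacacabcacac'
  #18 SA[18]=23  'bcacac'
  #19 SA[19]=16  'bcacacabcacac'
  #20 SA[20]=28  'c'
  #21 SA[21]=6  'cabaabaccbbcacacabcacac'
  #22 SA[22]=21  'cabcacac'
  #23 SA[23]=26  'cac'
  #24 SA[24]=19  'cacabcacac'
  #25 SA[25]=24  'cacac'
  #26 SA[26]=17  'cacacabcacac'
  #27 SA[27]=14  'cbbcacacabcacac'
  #28 SA[28]=13  'ccbbcacacabcacac'

SA = [9, 3, 7, 10, 0, 4, 22, 27, 20, 25, 18, 12, 8, 2, 11, 1, 15, 5, 23, 16, 28, 6, 21, 26, 19, 24, 17, 14, 13]
i: (SA[i-1],SA[i]) lcp shared
  1: (9,3) 3 'aab'
  2: (3,7) 1 'a'
  3: (7,10) 3 'aba'
  4: (10,0) 2 'ab'
  5: (0,4) 2 'ab'
  6: (4,22) 4 'abca'
  7: (22,27) 1 'a'
  8: (27,20) 2 'ac'
  9: (20,25) 3 'aca'
  10: (25,18) 4 'acac'
  11: (18,12) 2 'ac'
  12: (12,8) 0 ''
  13: (8,2) 4 'baab'
  14: (2,11) 2 'ba'
  15: (11,1) 1 'b'
  16: (1,15) 2 'bb'
  17: (15,5) 1 'b'
  18: (5,23) 3 'bca'
  19: (23,16) 6 'bcacac'
  20: (16,28) 0 ''
  21: (28,6) 1 'c'
  22: (6,21) 3 'cab'
  23: (21,26) 2 'ca'
  24: (26,19) 3 'cac'
  25: (19,24) 4 'caca'
  26: (24,17) 5 'cacac'
  27: (17,14) 1 'c'
  28: (14,13) 1 'c'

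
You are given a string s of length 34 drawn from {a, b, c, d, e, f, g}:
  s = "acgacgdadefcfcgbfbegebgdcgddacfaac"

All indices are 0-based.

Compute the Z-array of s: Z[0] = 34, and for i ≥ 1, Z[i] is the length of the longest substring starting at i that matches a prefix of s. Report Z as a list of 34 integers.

[34, 0, 0, 3, 0, 0, 0, 1, 0, 0, 0, 0, 0, 0, 0, 0, 0, 0, 0, 0, 0, 0, 0, 0, 0, 0, 0, 0, 2, 0, 0, 1, 2, 0]

Z[0]=34
i=1: i≥r, start 0; Z[1]=0
i=2: i≥r, start 0; Z[2]=0
i=3: i≥r, start 0; Z[3]=3 extend→box=[3,6)
i=4: min(r-i=2, Z[1]=0)=0; Z[4]=0
i=5: min(r-i=1, Z[2]=0)=0; Z[5]=0
i=6: i≥r, start 0; Z[6]=0
i=7: i≥r, start 0; Z[7]=1 extend→box=[7,8)
i=8: i≥r, start 0; Z[8]=0
i=9: i≥r, start 0; Z[9]=0
i=10: i≥r, start 0; Z[10]=0
i=11: i≥r, start 0; Z[11]=0
i=12: i≥r, start 0; Z[12]=0
i=13: i≥r, start 0; Z[13]=0
i=14: i≥r, start 0; Z[14]=0
i=15: i≥r, start 0; Z[15]=0
i=16: i≥r, start 0; Z[16]=0
i=17: i≥r, start 0; Z[17]=0
i=18: i≥r, start 0; Z[18]=0
i=19: i≥r, start 0; Z[19]=0
i=20: i≥r, start 0; Z[20]=0
i=21: i≥r, start 0; Z[21]=0
i=22: i≥r, start 0; Z[22]=0
i=23: i≥r, start 0; Z[23]=0
i=24: i≥r, start 0; Z[24]=0
i=25: i≥r, start 0; Z[25]=0
i=26: i≥r, start 0; Z[26]=0
i=27: i≥r, start 0; Z[27]=0
i=28: i≥r, start 0; Z[28]=2 extend→box=[28,30)
i=29: min(r-i=1, Z[1]=0)=0; Z[29]=0
i=30: i≥r, start 0; Z[30]=0
i=31: i≥r, start 0; Z[31]=1 extend→box=[31,32)
i=32: i≥r, start 0; Z[32]=2 extend→box=[32,34)
i=33: min(r-i=1, Z[1]=0)=0; Z[33]=0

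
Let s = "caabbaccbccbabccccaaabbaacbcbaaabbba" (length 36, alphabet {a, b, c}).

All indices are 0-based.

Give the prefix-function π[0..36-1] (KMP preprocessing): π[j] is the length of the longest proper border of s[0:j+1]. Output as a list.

[0, 0, 0, 0, 0, 0, 1, 1, 0, 1, 1, 0, 0, 0, 1, 1, 1, 1, 2, 3, 0, 0, 0, 0, 0, 1, 0, 1, 0, 0, 0, 0, 0, 0, 0, 0]

π[0] = 0
j=1 s[j]='a': π[1]=0 (border '')
j=2 s[j]='a': π[2]=0 (border '')
j=3 s[j]='b': π[3]=0 (border '')
j=4 s[j]='b': π[4]=0 (border '')
j=5 s[j]='a': π[5]=0 (border '')
j=6 s[j]='c': π[6]=1 (border 'c')
j=7 s[j]='c': k: 1→0; π[7]=1 (border 'c')
j=8 s[j]='b': k: 1→0; π[8]=0 (border '')
j=9 s[j]='c': π[9]=1 (border 'c')
j=10 s[j]='c': k: 1→0; π[10]=1 (border 'c')
j=11 s[j]='b': k: 1→0; π[11]=0 (border '')
j=12 s[j]='a': π[12]=0 (border '')
j=13 s[j]='b': π[13]=0 (border '')
j=14 s[j]='c': π[14]=1 (border 'c')
j=15 s[j]='c': k: 1→0; π[15]=1 (border 'c')
j=16 s[j]='c': k: 1→0; π[16]=1 (border 'c')
j=17 s[j]='c': k: 1→0; π[17]=1 (border 'c')
j=18 s[j]='a': π[18]=2 (border 'ca')
j=19 s[j]='a': π[19]=3 (border 'caa')
j=20 s[j]='a': k: 3→0; π[20]=0 (border '')
j=21 s[j]='b': π[21]=0 (border '')
j=22 s[j]='b': π[22]=0 (border '')
j=23 s[j]='a': π[23]=0 (border '')
j=24 s[j]='a': π[24]=0 (border '')
j=25 s[j]='c': π[25]=1 (border 'c')
j=26 s[j]='b': k: 1→0; π[26]=0 (border '')
j=27 s[j]='c': π[27]=1 (border 'c')
j=28 s[j]='b': k: 1→0; π[28]=0 (border '')
j=29 s[j]='a': π[29]=0 (border '')
j=30 s[j]='a': π[30]=0 (border '')
j=31 s[j]='a': π[31]=0 (border '')
j=32 s[j]='b': π[32]=0 (border '')
j=33 s[j]='b': π[33]=0 (border '')
j=34 s[j]='b': π[34]=0 (border '')
j=35 s[j]='a': π[35]=0 (border '')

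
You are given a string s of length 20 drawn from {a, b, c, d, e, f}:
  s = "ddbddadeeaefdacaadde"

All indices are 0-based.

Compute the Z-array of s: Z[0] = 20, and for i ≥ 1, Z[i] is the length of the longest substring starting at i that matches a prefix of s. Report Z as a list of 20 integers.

[20, 1, 0, 2, 1, 0, 1, 0, 0, 0, 0, 0, 1, 0, 0, 0, 0, 2, 1, 0]

Z[0]=20
i=1: i≥r, start 0; Z[1]=1 grow→box=[1,2)
i=2: i≥r, start 0; Z[2]=0
i=3: i≥r, start 0; Z[3]=2 grow→box=[3,5)
i=4: min(r-i=1, Z[1]=1)=1; Z[4]=1
i=5: i≥r, start 0; Z[5]=0
i=6: i≥r, start 0; Z[6]=1 grow→box=[6,7)
i=7: i≥r, start 0; Z[7]=0
i=8: i≥r, start 0; Z[8]=0
i=9: i≥r, start 0; Z[9]=0
i=10: i≥r, start 0; Z[10]=0
i=11: i≥r, start 0; Z[11]=0
i=12: i≥r, start 0; Z[12]=1 grow→box=[12,13)
i=13: i≥r, start 0; Z[13]=0
i=14: i≥r, start 0; Z[14]=0
i=15: i≥r, start 0; Z[15]=0
i=16: i≥r, start 0; Z[16]=0
i=17: i≥r, start 0; Z[17]=2 grow→box=[17,19)
i=18: min(r-i=1, Z[1]=1)=1; Z[18]=1
i=19: i≥r, start 0; Z[19]=0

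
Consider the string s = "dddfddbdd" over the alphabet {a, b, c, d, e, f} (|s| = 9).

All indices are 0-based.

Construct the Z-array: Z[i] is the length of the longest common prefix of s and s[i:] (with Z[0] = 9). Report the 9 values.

Z[0]=9
i=1: outside box; Z[1]=2 grow→box=[1,3)
i=2: min(r-i=1, Z[1]=2)=1; Z[2]=1
i=3: outside box; Z[3]=0
i=4: outside box; Z[4]=2 grow→box=[4,6)
i=5: min(r-i=1, Z[1]=2)=1; Z[5]=1
i=6: outside box; Z[6]=0
i=7: outside box; Z[7]=2 grow→box=[7,9)
i=8: min(r-i=1, Z[1]=2)=1; Z[8]=1

[9, 2, 1, 0, 2, 1, 0, 2, 1]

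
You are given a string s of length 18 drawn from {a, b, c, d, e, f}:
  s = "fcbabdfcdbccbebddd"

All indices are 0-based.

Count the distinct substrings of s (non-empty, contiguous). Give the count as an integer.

sorted suffixes:
  #0 SA[0]=3  'abdfcdbccbebddd'
  #1 SA[1]=2  'babdfcdbccbebddd'
  #2 SA[2]=9  'bccbebddd'
  #3 SA[3]=14  'bddd'
  #4 SA[4]=4  'bdfcdbccbebddd'
  #5 SA[5]=12  'bebddd'
  #6 SA[6]=1  'cbabdfcdbccbebddd'
  #7 SA[7]=11  'cbebddd'
  #8 SA[8]=10  'ccbebddd'
  #9 SA[9]=7  'cdbccbebddd'
  #10 SA[10]=17  'd'
  #11 SA[11]=8  'dbccbebddd'
  #12 SA[12]=16  'dd'
  #13 SA[13]=15  'ddd'
  #14 SA[14]=5  'dfcdbccbebddd'
  #15 SA[15]=13  'ebddd'
  #16 SA[16]=0  'fcbabdfcdbccbebddd'
  #17 SA[17]=6  'fcdbccbebddd'

SA = [3, 2, 9, 14, 4, 12, 1, 11, 10, 7, 17, 8, 16, 15, 5, 13, 0, 6]
rank  pair      lcp
   1  s[3:],s[2:]  0  ''
   2  s[2:],s[9:]  1  'b'
   3  s[9:],s[14:]  1  'b'
   4  s[14:],s[4:]  2  'bd'
   5  s[4:],s[12:]  1  'b'
   6  s[12:],s[1:]  0  ''
   7  s[1:],s[11:]  2  'cb'
   8  s[11:],s[10:]  1  'c'
   9  s[10:],s[7:]  1  'c'
  10  s[7:],s[17:]  0  ''
  11  s[17:],s[8:]  1  'd'
  12  s[8:],s[16:]  1  'd'
  13  s[16:],s[15:]  2  'dd'
  14  s[15:],s[5:]  1  'd'
  15  s[5:],s[13:]  0  ''
  16  s[13:],s[0:]  0  ''
  17  s[0:],s[6:]  2  'fc'

n(n+1)/2 = 18·19/2 = 171
Σ LCP = 0 + 0 + 1 + 1 + 2 + 1 + 0 + 2 + 1 + 1 + 0 + 1 + 1 + 2 + 1 + 0 + 0 + 2 = 16
distinct = 171 − 16 = 155

155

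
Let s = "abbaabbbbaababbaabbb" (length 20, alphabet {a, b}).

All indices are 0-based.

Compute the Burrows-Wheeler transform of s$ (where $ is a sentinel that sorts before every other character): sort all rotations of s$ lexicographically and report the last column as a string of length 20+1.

bbbbab$aabbbbabbaaaba

rank  rotation               last
    0  $abbaabbbbaababbaabbb  b
    1  aababbaabbb$abbaabbbb  b
    2  aabbb$abbaabbbbaababb  b
    3  aabbbbaababbaabbb$abb  b
    4  ababbaabbb$abbaabbbba  a
    5  abbaabbb$abbaabbbbaab  b
    6  abbaabbbbaababbaabbb$  $
    7  abbb$abbaabbbbaababba  a
    8  abbbbaababbaabbb$abba  a
    9  b$abbaabbbbaababbaabb  b
   10  baababbaabbb$abbaabbb  b
   11  baabbb$abbaabbbbaabab  b
   12  baabbbbaababbaabbb$ab  b
   13  babbaabbb$abbaabbbbaa  a
   14  bb$abbaabbbbaababbaab  b
   15  bbaababbaabbb$abbaabb  b
   16  bbaabbb$abbaabbbbaaba  a
   17  bbaabbbbaababbaabbb$a  a
   18  bbb$abbaabbbbaababbaa  a
   19  bbbaababbaabbb$abbaab  b
   20  bbbbaababbaabbb$abbaa  a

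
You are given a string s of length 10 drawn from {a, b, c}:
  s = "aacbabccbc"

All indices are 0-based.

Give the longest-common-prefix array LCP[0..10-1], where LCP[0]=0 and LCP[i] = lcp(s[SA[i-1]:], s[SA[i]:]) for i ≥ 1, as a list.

[0, 1, 1, 0, 1, 2, 0, 1, 2, 1]

sorted suffixes:
  #0 SA[0]=0  'aacbabccbc'
  #1 SA[1]=4  'abccbc'
  #2 SA[2]=1  'acbabccbc'
  #3 SA[3]=3  'babccbc'
  #4 SA[4]=8  'bc'
  #5 SA[5]=5  'bccbc'
  #6 SA[6]=9  'c'
  #7 SA[7]=2  'cbabccbc'
  #8 SA[8]=7  'cbc'
  #9 SA[9]=6  'ccbc'

SA = [0, 4, 1, 3, 8, 5, 9, 2, 7, 6]
[i] adj suffixes → lcp
  [1] 0/4 → 1 ('a')
  [2] 4/1 → 1 ('a')
  [3] 1/3 → 0 ('')
  [4] 3/8 → 1 ('b')
  [5] 8/5 → 2 ('bc')
  [6] 5/9 → 0 ('')
  [7] 9/2 → 1 ('c')
  [8] 2/7 → 2 ('cb')
  [9] 7/6 → 1 ('c')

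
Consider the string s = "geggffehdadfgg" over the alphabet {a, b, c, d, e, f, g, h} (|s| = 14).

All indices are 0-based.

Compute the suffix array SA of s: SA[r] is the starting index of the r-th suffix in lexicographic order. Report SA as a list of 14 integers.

rank→(start, suffix):
  0 → (9, 'adfgg')
  1 → (8, 'dadfgg')
  2 → (10, 'dfgg')
  3 → (1, 'eggffehdadfgg')
  4 → (6, 'ehdadfgg')
  5 → (5, 'fehdadfgg')
  6 → (4, 'ffehdadfgg')
  7 → (11, 'fgg')
  8 → (13, 'g')
  9 → (0, 'geggffehdadfgg')
  10 → (3, 'gffehdadfgg')
  11 → (12, 'gg')
  12 → (2, 'ggffehdadfgg')
  13 → (7, 'hdadfgg')

[9, 8, 10, 1, 6, 5, 4, 11, 13, 0, 3, 12, 2, 7]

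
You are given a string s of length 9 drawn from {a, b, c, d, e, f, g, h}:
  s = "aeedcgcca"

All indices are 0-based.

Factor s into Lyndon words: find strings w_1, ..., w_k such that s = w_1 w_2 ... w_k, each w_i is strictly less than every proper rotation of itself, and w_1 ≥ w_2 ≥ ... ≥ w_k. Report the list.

["aeedcgcc", "a"]

emit factor 1: 'aeedcgcc' (i=0, period=8)
emit factor 2: 'a' (i=8, period=1)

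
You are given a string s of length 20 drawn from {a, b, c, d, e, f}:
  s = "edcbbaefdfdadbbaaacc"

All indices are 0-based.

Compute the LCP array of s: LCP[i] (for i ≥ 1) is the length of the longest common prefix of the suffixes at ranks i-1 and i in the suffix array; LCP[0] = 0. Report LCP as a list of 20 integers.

sorted suffixes:
  #0 SA[0]=15  'aaacc'
  #1 SA[1]=16  'aacc'
  #2 SA[2]=17  'acc'
  #3 SA[3]=11  'adbbaaacc'
  #4 SA[4]=5  'aefdfdadbbaaacc'
  #5 SA[5]=14  'baaacc'
  #6 SA[6]=4  'baefdfdadbbaaacc'
  #7 SA[7]=13  'bbaaacc'
  #8 SA[8]=3  'bbaefdfdadbbaaacc'
  #9 SA[9]=19  'c'
  #10 SA[10]=2  'cbbaefdfdadbbaaacc'
  #11 SA[11]=18  'cc'
  #12 SA[12]=10  'dadbbaaacc'
  #13 SA[13]=12  'dbbaaacc'
  #14 SA[14]=1  'dcbbaefdfdadbbaaacc'
  #15 SA[15]=8  'dfdadbbaaacc'
  #16 SA[16]=0  'edcbbaefdfdadbbaaacc'
  #17 SA[17]=6  'efdfdadbbaaacc'
  #18 SA[18]=9  'fdadbbaaacc'
  #19 SA[19]=7  'fdfdadbbaaacc'

SA = [15, 16, 17, 11, 5, 14, 4, 13, 3, 19, 2, 18, 10, 12, 1, 8, 0, 6, 9, 7]
rank  pair      lcp
   1  s[15:],s[16:]  2  'aa'
   2  s[16:],s[17:]  1  'a'
   3  s[17:],s[11:]  1  'a'
   4  s[11:],s[5:]  1  'a'
   5  s[5:],s[14:]  0  ''
   6  s[14:],s[4:]  2  'ba'
   7  s[4:],s[13:]  1  'b'
   8  s[13:],s[3:]  3  'bba'
   9  s[3:],s[19:]  0  ''
  10  s[19:],s[2:]  1  'c'
  11  s[2:],s[18:]  1  'c'
  12  s[18:],s[10:]  0  ''
  13  s[10:],s[12:]  1  'd'
  14  s[12:],s[1:]  1  'd'
  15  s[1:],s[8:]  1  'd'
  16  s[8:],s[0:]  0  ''
  17  s[0:],s[6:]  1  'e'
  18  s[6:],s[9:]  0  ''
  19  s[9:],s[7:]  2  'fd'

[0, 2, 1, 1, 1, 0, 2, 1, 3, 0, 1, 1, 0, 1, 1, 1, 0, 1, 0, 2]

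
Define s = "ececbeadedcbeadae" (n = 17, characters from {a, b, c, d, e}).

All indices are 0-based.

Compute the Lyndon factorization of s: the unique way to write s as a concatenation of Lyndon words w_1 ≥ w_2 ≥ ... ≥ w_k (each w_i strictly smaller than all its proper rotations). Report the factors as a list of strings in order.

emit factor 1: 'e' (i=0, period=1)
emit factor 2: 'ce' (i=1, period=2)
emit factor 3: 'c' (i=3, period=1)
emit factor 4: 'be' (i=4, period=2)
emit factor 5: 'adedcbe' (i=6, period=7)
emit factor 6: 'adae' (i=13, period=4)

["e", "ce", "c", "be", "adedcbe", "adae"]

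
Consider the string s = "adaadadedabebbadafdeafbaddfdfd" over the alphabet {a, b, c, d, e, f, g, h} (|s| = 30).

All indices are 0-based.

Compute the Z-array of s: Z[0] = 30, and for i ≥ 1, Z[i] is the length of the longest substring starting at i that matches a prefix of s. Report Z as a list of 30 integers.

[30, 0, 1, 3, 0, 2, 0, 0, 0, 1, 0, 0, 0, 0, 3, 0, 1, 0, 0, 0, 1, 0, 0, 2, 0, 0, 0, 0, 0, 0]

Z[0]=30
i=1: outside box; Z[1]=0
i=2: outside box; Z[2]=1 grow→box=[2,3)
i=3: outside box; Z[3]=3 grow→box=[3,6)
i=4: min(r-i=2, Z[1]=0)=0; Z[4]=0
i=5: min(r-i=1, Z[2]=1)=1; Z[5]=2 grow→box=[5,7)
i=6: min(r-i=1, Z[1]=0)=0; Z[6]=0
i=7: outside box; Z[7]=0
i=8: outside box; Z[8]=0
i=9: outside box; Z[9]=1 grow→box=[9,10)
i=10: outside box; Z[10]=0
i=11: outside box; Z[11]=0
i=12: outside box; Z[12]=0
i=13: outside box; Z[13]=0
i=14: outside box; Z[14]=3 grow→box=[14,17)
i=15: min(r-i=2, Z[1]=0)=0; Z[15]=0
i=16: min(r-i=1, Z[2]=1)=1; Z[16]=1
i=17: outside box; Z[17]=0
i=18: outside box; Z[18]=0
i=19: outside box; Z[19]=0
i=20: outside box; Z[20]=1 grow→box=[20,21)
i=21: outside box; Z[21]=0
i=22: outside box; Z[22]=0
i=23: outside box; Z[23]=2 grow→box=[23,25)
i=24: min(r-i=1, Z[1]=0)=0; Z[24]=0
i=25: outside box; Z[25]=0
i=26: outside box; Z[26]=0
i=27: outside box; Z[27]=0
i=28: outside box; Z[28]=0
i=29: outside box; Z[29]=0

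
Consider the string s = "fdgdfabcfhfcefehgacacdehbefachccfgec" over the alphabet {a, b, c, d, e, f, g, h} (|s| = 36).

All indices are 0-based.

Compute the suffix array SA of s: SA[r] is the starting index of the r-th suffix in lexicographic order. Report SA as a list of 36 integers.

[5, 17, 19, 27, 6, 24, 35, 18, 30, 20, 11, 31, 7, 28, 21, 3, 1, 34, 25, 12, 22, 14, 4, 26, 10, 0, 13, 32, 8, 16, 2, 33, 23, 29, 9, 15]

rank | idx | suffix
   0 |   5 | abcfhfcefehgacacdehbefachccfgec
   1 |  17 | acacdehbefachccfgec
   2 |  19 | acdehbefachccfgec
   3 |  27 | achccfgec
   4 |   6 | bcfhfcefehgacacdehbefachccfgec
   5 |  24 | befachccfgec
   6 |  35 | c
   7 |  18 | cacdehbefachccfgec
   8 |  30 | ccfgec
   9 |  20 | cdehbefachccfgec
  10 |  11 | cefehgacacdehbefachccfgec
  11 |  31 | cfgec
  12 |   7 | cfhfcefehgacacdehbefachccfgec
  13 |  28 | chccfgec
  14 |  21 | dehbefachccfgec
  15 |   3 | dfabcfhfcefehgacacdehbefachccfgec
  16 |   1 | dgdfabcfhfcefehgacacdehbefachccfgec
  17 |  34 | ec
  18 |  25 | efachccfgec
  19 |  12 | efehgacacdehbefachccfgec
  20 |  22 | ehbefachccfgec
  21 |  14 | ehgacacdehbefachccfgec
  22 |   4 | fabcfhfcefehgacacdehbefachccfgec
  23 |  26 | fachccfgec
  24 |  10 | fcefehgacacdehbefachccfgec
  25 |   0 | fdgdfabcfhfcefehgacacdehbefachccfgec
  26 |  13 | fehgacacdehbefachccfgec
  27 |  32 | fgec
  28 |   8 | fhfcefehgacacdehbefachccfgec
  29 |  16 | gacacdehbefachccfgec
  30 |   2 | gdfabcfhfcefehgacacdehbefachccfgec
  31 |  33 | gec
  32 |  23 | hbefachccfgec
  33 |  29 | hccfgec
  34 |   9 | hfcefehgacacdehbefachccfgec
  35 |  15 | hgacacdehbefachccfgec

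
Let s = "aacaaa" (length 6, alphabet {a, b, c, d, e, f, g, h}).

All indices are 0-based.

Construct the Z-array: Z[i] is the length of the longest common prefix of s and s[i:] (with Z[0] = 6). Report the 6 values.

Z[0]=6
i=1: fresh scan; Z[1]=1 scan→box=[1,2)
i=2: fresh scan; Z[2]=0
i=3: fresh scan; Z[3]=2 scan→box=[3,5)
i=4: min(r-i=1, Z[1]=1)=1; Z[4]=2 scan→box=[4,6)
i=5: min(r-i=1, Z[1]=1)=1; Z[5]=1

[6, 1, 0, 2, 2, 1]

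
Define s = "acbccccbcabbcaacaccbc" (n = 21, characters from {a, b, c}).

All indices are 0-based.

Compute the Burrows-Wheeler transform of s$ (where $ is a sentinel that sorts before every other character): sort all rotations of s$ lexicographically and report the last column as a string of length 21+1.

rank  rotation                last
    0  $acbccccbcabbcaacaccbc  c
    1  aacaccbc$acbccccbcabbc  c
    2  abbcaacaccbc$acbccccbc  c
    3  acaccbc$acbccccbcabbca  a
    4  acbccccbcabbcaacaccbc$  $
    5  accbc$acbccccbcabbcaac  c
    6  bbcaacaccbc$acbccccbca  a
    7  bc$acbccccbcabbcaacacc  c
    8  bcaacaccbc$acbccccbcab  b
    9  bcabbcaacaccbc$acbcccc  c
   10  bccccbcabbcaacaccbc$ac  c
   11  c$acbccccbcabbcaacaccb  b
   12  caacaccbc$acbccccbcabb  b
   13  cabbcaacaccbc$acbccccb  b
   14  caccbc$acbccccbcabbcaa  a
   15  cbc$acbccccbcabbcaacac  c
   16  cbcabbcaacaccbc$acbccc  c
   17  cbccccbcabbcaacaccbc$a  a
   18  ccbc$acbccccbcabbcaaca  a
   19  ccbcabbcaacaccbc$acbcc  c
   20  cccbcabbcaacaccbc$acbc  c
   21  ccccbcabbcaacaccbc$acb  b

ccca$cacbccbbbaccaaccb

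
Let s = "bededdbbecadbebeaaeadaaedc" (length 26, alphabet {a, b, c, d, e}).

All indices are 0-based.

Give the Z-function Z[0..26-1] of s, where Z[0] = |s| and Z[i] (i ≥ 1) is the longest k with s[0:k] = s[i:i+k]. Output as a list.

[26, 0, 0, 0, 0, 0, 1, 2, 0, 0, 0, 0, 2, 0, 2, 0, 0, 0, 0, 0, 0, 0, 0, 0, 0, 0]

Z[0]=26
i=1: i≥r, start 0; Z[1]=0
i=2: i≥r, start 0; Z[2]=0
i=3: i≥r, start 0; Z[3]=0
i=4: i≥r, start 0; Z[4]=0
i=5: i≥r, start 0; Z[5]=0
i=6: i≥r, start 0; Z[6]=1 extend→box=[6,7)
i=7: i≥r, start 0; Z[7]=2 extend→box=[7,9)
i=8: min(r-i=1, Z[1]=0)=0; Z[8]=0
i=9: i≥r, start 0; Z[9]=0
i=10: i≥r, start 0; Z[10]=0
i=11: i≥r, start 0; Z[11]=0
i=12: i≥r, start 0; Z[12]=2 extend→box=[12,14)
i=13: min(r-i=1, Z[1]=0)=0; Z[13]=0
i=14: i≥r, start 0; Z[14]=2 extend→box=[14,16)
i=15: min(r-i=1, Z[1]=0)=0; Z[15]=0
i=16: i≥r, start 0; Z[16]=0
i=17: i≥r, start 0; Z[17]=0
i=18: i≥r, start 0; Z[18]=0
i=19: i≥r, start 0; Z[19]=0
i=20: i≥r, start 0; Z[20]=0
i=21: i≥r, start 0; Z[21]=0
i=22: i≥r, start 0; Z[22]=0
i=23: i≥r, start 0; Z[23]=0
i=24: i≥r, start 0; Z[24]=0
i=25: i≥r, start 0; Z[25]=0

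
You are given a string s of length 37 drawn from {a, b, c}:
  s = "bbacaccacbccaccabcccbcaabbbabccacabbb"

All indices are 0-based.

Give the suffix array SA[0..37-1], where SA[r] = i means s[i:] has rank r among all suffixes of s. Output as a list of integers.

[22, 33, 23, 27, 15, 31, 2, 7, 12, 4, 36, 26, 1, 35, 25, 0, 34, 24, 20, 28, 9, 16, 21, 32, 14, 30, 6, 11, 3, 19, 8, 13, 29, 5, 10, 18, 17]

sorted suffixes:
  #0 SA[0]=22  'aabbbabccacabbb'
  #1 SA[1]=33  'abbb'
  #2 SA[2]=23  'abbbabccacabbb'
  #3 SA[3]=27  'abccacabbb'
  #4 SA[4]=15  'abcccbcaabbbabccacabbb'
  #5 SA[5]=31  'acabbb'
  #6 SA[6]=2  'acaccacbccaccabcccbcaabbbabccacabbb'
  #7 SA[7]=7  'acbccaccabcccbcaabbbabccacabbb'
  #8 SA[8]=12  'accabcccbcaabbbabccacabbb'
  #9 SA[9]=4  'accacbccaccabcccbcaabbbabccacabbb'
  #10 SA[10]=36  'b'
  #11 SA[11]=26  'babccacabbb'
  #12 SA[12]=1  'bacaccacbccaccabcccbcaabbbabccacabbb'
  #13 SA[13]=35  'bb'
  #14 SA[14]=25  'bbabccacabbb'
  #15 SA[15]=0  'bbacaccacbccaccabcccbcaabbbabccacabbb'
  #16 SA[16]=34  'bbb'
  #17 SA[17]=24  'bbbabccacabbb'
  #18 SA[18]=20  'bcaabbbabccacabbb'
  #19 SA[19]=28  'bccacabbb'
  #20 SA[20]=9  'bccaccabcccbcaabbbabccacabbb'
  #21 SA[21]=16  'bcccbcaabbbabccacabbb'
  #22 SA[22]=21  'caabbbabccacabbb'
  #23 SA[23]=32  'cabbb'
  #24 SA[24]=14  'cabcccbcaabbbabccacabbb'
  #25 SA[25]=30  'cacabbb'
  #26 SA[26]=6  'cacbccaccabcccbcaabbbabccacabbb'
  #27 SA[27]=11  'caccabcccbcaabbbabccacabbb'
  #28 SA[28]=3  'caccacbccaccabcccbcaabbbabccacabbb'
  #29 SA[29]=19  'cbcaabbbabccacabbb'
  #30 SA[30]=8  'cbccaccabcccbcaabbbabccacabbb'
  #31 SA[31]=13  'ccabcccbcaabbbabccacabbb'
  #32 SA[32]=29  'ccacabbb'
  #33 SA[33]=5  'ccacbccaccabcccbcaabbbabccacabbb'
  #34 SA[34]=10  'ccaccabcccbcaabbbabccacabbb'
  #35 SA[35]=18  'ccbcaabbbabccacabbb'
  #36 SA[36]=17  'cccbcaabbbabccacabbb'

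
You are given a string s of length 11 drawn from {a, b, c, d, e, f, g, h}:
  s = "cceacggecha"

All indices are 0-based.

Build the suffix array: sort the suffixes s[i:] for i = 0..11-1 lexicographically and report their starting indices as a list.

[10, 3, 0, 1, 4, 8, 2, 7, 6, 5, 9]

sorted suffixes:
  #0 SA[0]=10  'a'
  #1 SA[1]=3  'acggecha'
  #2 SA[2]=0  'cceacggecha'
  #3 SA[3]=1  'ceacggecha'
  #4 SA[4]=4  'cggecha'
  #5 SA[5]=8  'cha'
  #6 SA[6]=2  'eacggecha'
  #7 SA[7]=7  'echa'
  #8 SA[8]=6  'gecha'
  #9 SA[9]=5  'ggecha'
  #10 SA[10]=9  'ha'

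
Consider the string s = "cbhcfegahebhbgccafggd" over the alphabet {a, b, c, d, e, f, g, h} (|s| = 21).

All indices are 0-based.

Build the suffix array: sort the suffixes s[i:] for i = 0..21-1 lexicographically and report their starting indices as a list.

[16, 7, 12, 10, 1, 15, 0, 14, 3, 20, 9, 5, 4, 17, 6, 13, 19, 18, 11, 2, 8]

rank | idx | suffix
   0 |  16 | afggd
   1 |   7 | ahebhbgccafggd
   2 |  12 | bgccafggd
   3 |  10 | bhbgccafggd
   4 |   1 | bhcfegahebhbgccafggd
   5 |  15 | cafggd
   6 |   0 | cbhcfegahebhbgccafggd
   7 |  14 | ccafggd
   8 |   3 | cfegahebhbgccafggd
   9 |  20 | d
  10 |   9 | ebhbgccafggd
  11 |   5 | egahebhbgccafggd
  12 |   4 | fegahebhbgccafggd
  13 |  17 | fggd
  14 |   6 | gahebhbgccafggd
  15 |  13 | gccafggd
  16 |  19 | gd
  17 |  18 | ggd
  18 |  11 | hbgccafggd
  19 |   2 | hcfegahebhbgccafggd
  20 |   8 | hebhbgccafggd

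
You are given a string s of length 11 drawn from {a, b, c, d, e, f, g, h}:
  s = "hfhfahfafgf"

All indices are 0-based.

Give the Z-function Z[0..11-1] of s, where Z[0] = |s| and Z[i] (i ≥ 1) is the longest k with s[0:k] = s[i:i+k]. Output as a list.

[11, 0, 2, 0, 0, 2, 0, 0, 0, 0, 0]

Z[0]=11
i=1: fresh scan; Z[1]=0
i=2: fresh scan; Z[2]=2 scan→box=[2,4)
i=3: min(r-i=1, Z[1]=0)=0; Z[3]=0
i=4: fresh scan; Z[4]=0
i=5: fresh scan; Z[5]=2 scan→box=[5,7)
i=6: min(r-i=1, Z[1]=0)=0; Z[6]=0
i=7: fresh scan; Z[7]=0
i=8: fresh scan; Z[8]=0
i=9: fresh scan; Z[9]=0
i=10: fresh scan; Z[10]=0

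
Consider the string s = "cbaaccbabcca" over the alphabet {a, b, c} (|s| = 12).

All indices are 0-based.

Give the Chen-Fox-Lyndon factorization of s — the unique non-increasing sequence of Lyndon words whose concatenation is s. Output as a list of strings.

emit factor 1: 'c' (i=0, period=1)
emit factor 2: 'b' (i=1, period=1)
emit factor 3: 'aaccbabcc' (i=2, period=9)
emit factor 4: 'a' (i=11, period=1)

["c", "b", "aaccbabcc", "a"]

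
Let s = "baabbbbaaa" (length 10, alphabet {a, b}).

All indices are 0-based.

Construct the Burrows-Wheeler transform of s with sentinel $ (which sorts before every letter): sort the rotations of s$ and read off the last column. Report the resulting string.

aaabbab$bba

rank  rotation     last
    0  $baabbbbaaa  a
    1  a$baabbbbaa  a
    2  aa$baabbbba  a
    3  aaa$baabbbb  b
    4  aabbbbaaa$b  b
    5  abbbbaaa$ba  a
    6  baaa$baabbb  b
    7  baabbbbaaa$  $
    8  bbaaa$baabb  b
    9  bbbaaa$baab  b
   10  bbbbaaa$baa  a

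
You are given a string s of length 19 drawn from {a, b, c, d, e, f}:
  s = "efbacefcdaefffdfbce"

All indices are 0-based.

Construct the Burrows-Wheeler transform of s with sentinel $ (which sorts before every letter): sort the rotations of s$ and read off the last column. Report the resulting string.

ebdfffbacfc$caedeffe

rank  rotation              last
    0  $efbacefcdaefffdfbce  e
    1  acefcdaefffdfbce$efb  b
    2  aefffdfbce$efbacefcd  d
    3  bacefcdaefffdfbce$ef  f
    4  bce$efbacefcdaefffdf  f
    5  cdaefffdfbce$efbacef  f
    6  ce$efbacefcdaefffdfb  b
    7  cefcdaefffdfbce$efba  a
    8  daefffdfbce$efbacefc  c
    9  dfbce$efbacefcdaefff  f
   10  e$efbacefcdaefffdfbc  c
   11  efbacefcdaefffdfbce$  $
   12  efcdaefffdfbce$efbac  c
   13  efffdfbce$efbacefcda  a
   14  fbacefcdaefffdfbce$e  e
   15  fbce$efbacefcdaefffd  d
   16  fcdaefffdfbce$efbace  e
   17  fdfbce$efbacefcdaeff  f
   18  ffdfbce$efbacefcdaef  f
   19  fffdfbce$efbacefcdae  e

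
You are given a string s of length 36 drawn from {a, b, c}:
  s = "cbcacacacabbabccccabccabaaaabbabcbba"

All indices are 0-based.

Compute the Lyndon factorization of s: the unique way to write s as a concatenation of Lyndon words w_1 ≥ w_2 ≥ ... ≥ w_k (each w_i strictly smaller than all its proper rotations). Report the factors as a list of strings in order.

["c", "bc", "ac", "ac", "ac", "abbabccccabcc", "ab", "aaaabbabcbb", "a"]

emit factor 1: 'c' (i=0, period=1)
emit factor 2: 'bc' (i=1, period=2)
emit factor 3: 'ac' (i=3, period=2)
emit factor 4: 'ac' (i=5, period=2)
emit factor 5: 'ac' (i=7, period=2)
emit factor 6: 'abbabccccabcc' (i=9, period=13)
emit factor 7: 'ab' (i=22, period=2)
emit factor 8: 'aaaabbabcbb' (i=24, period=11)
emit factor 9: 'a' (i=35, period=1)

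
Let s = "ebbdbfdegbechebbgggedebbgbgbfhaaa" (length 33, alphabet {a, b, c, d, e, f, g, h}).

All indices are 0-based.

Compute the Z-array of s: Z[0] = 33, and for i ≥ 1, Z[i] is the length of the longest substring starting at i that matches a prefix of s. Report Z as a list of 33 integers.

[33, 0, 0, 0, 0, 0, 0, 1, 0, 0, 1, 0, 0, 3, 0, 0, 0, 0, 0, 1, 0, 3, 0, 0, 0, 0, 0, 0, 0, 0, 0, 0, 0]

Z[0]=33
i=1: i≥r, start 0; Z[1]=0
i=2: i≥r, start 0; Z[2]=0
i=3: i≥r, start 0; Z[3]=0
i=4: i≥r, start 0; Z[4]=0
i=5: i≥r, start 0; Z[5]=0
i=6: i≥r, start 0; Z[6]=0
i=7: i≥r, start 0; Z[7]=1 extend→box=[7,8)
i=8: i≥r, start 0; Z[8]=0
i=9: i≥r, start 0; Z[9]=0
i=10: i≥r, start 0; Z[10]=1 extend→box=[10,11)
i=11: i≥r, start 0; Z[11]=0
i=12: i≥r, start 0; Z[12]=0
i=13: i≥r, start 0; Z[13]=3 extend→box=[13,16)
i=14: min(r-i=2, Z[1]=0)=0; Z[14]=0
i=15: min(r-i=1, Z[2]=0)=0; Z[15]=0
i=16: i≥r, start 0; Z[16]=0
i=17: i≥r, start 0; Z[17]=0
i=18: i≥r, start 0; Z[18]=0
i=19: i≥r, start 0; Z[19]=1 extend→box=[19,20)
i=20: i≥r, start 0; Z[20]=0
i=21: i≥r, start 0; Z[21]=3 extend→box=[21,24)
i=22: min(r-i=2, Z[1]=0)=0; Z[22]=0
i=23: min(r-i=1, Z[2]=0)=0; Z[23]=0
i=24: i≥r, start 0; Z[24]=0
i=25: i≥r, start 0; Z[25]=0
i=26: i≥r, start 0; Z[26]=0
i=27: i≥r, start 0; Z[27]=0
i=28: i≥r, start 0; Z[28]=0
i=29: i≥r, start 0; Z[29]=0
i=30: i≥r, start 0; Z[30]=0
i=31: i≥r, start 0; Z[31]=0
i=32: i≥r, start 0; Z[32]=0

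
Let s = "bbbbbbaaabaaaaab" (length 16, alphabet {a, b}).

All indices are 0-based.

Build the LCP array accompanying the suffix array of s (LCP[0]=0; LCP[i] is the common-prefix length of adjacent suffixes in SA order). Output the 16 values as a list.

[0, 4, 3, 4, 2, 3, 1, 2, 0, 1, 4, 1, 2, 3, 4, 5]

rank | idx | suffix
   0 |  10 | aaaaab
   1 |  11 | aaaab
   2 |  12 | aaab
   3 |   6 | aaabaaaaab
   4 |  13 | aab
   5 |   7 | aabaaaaab
   6 |  14 | ab
   7 |   8 | abaaaaab
   8 |  15 | b
   9 |   9 | baaaaab
  10 |   5 | baaabaaaaab
  11 |   4 | bbaaabaaaaab
  12 |   3 | bbbaaabaaaaab
  13 |   2 | bbbbaaabaaaaab
  14 |   1 | bbbbbaaabaaaaab
  15 |   0 | bbbbbbaaabaaaaab

SA = [10, 11, 12, 6, 13, 7, 14, 8, 15, 9, 5, 4, 3, 2, 1, 0]
[i] adj suffixes → lcp
  [1] 10/11 → 4 ('aaaa')
  [2] 11/12 → 3 ('aaa')
  [3] 12/6 → 4 ('aaab')
  [4] 6/13 → 2 ('aa')
  [5] 13/7 → 3 ('aab')
  [6] 7/14 → 1 ('a')
  [7] 14/8 → 2 ('ab')
  [8] 8/15 → 0 ('')
  [9] 15/9 → 1 ('b')
  [10] 9/5 → 4 ('baaa')
  [11] 5/4 → 1 ('b')
  [12] 4/3 → 2 ('bb')
  [13] 3/2 → 3 ('bbb')
  [14] 2/1 → 4 ('bbbb')
  [15] 1/0 → 5 ('bbbbb')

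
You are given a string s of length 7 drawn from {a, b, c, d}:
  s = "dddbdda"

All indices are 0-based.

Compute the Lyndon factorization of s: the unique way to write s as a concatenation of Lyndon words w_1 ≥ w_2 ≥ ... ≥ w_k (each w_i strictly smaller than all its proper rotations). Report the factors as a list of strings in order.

["d", "d", "d", "bdd", "a"]

emit factor 1: 'd' (i=0, period=1)
emit factor 2: 'd' (i=1, period=1)
emit factor 3: 'd' (i=2, period=1)
emit factor 4: 'bdd' (i=3, period=3)
emit factor 5: 'a' (i=6, period=1)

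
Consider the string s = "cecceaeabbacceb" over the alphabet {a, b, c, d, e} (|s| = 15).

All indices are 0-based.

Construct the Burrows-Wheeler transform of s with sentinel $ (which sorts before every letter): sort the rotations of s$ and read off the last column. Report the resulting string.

bebeebaeacc$accc

rank  rotation          last
    0  $cecceaeabbacceb  b
    1  abbacceb$cecceae  e
    2  acceb$cecceaeabb  b
    3  aeabbacceb$cecce  e
    4  b$cecceaeabbacce  e
    5  bacceb$cecceaeab  b
    6  bbacceb$cecceaea  a
    7  cceaeabbacceb$ce  e
    8  cceb$cecceaeabba  a
    9  ceaeabbacceb$cec  c
   10  ceb$cecceaeabbac  c
   11  cecceaeabbacceb$  $
   12  eabbacceb$ceccea  a
   13  eaeabbacceb$cecc  c
   14  eb$cecceaeabbacc  c
   15  ecceaeabbacceb$c  c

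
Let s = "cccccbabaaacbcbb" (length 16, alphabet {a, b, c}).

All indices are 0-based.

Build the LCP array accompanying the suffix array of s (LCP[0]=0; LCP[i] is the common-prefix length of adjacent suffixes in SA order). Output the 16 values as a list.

[0, 2, 1, 1, 0, 1, 2, 1, 1, 0, 2, 2, 1, 2, 3, 4]

sorted suffixes:
  #0 SA[0]=8  'aaacbcbb'
  #1 SA[1]=9  'aacbcbb'
  #2 SA[2]=6  'abaaacbcbb'
  #3 SA[3]=10  'acbcbb'
  #4 SA[4]=15  'b'
  #5 SA[5]=7  'baaacbcbb'
  #6 SA[6]=5  'babaaacbcbb'
  #7 SA[7]=14  'bb'
  #8 SA[8]=12  'bcbb'
  #9 SA[9]=4  'cbabaaacbcbb'
  #10 SA[10]=13  'cbb'
  #11 SA[11]=11  'cbcbb'
  #12 SA[12]=3  'ccbabaaacbcbb'
  #13 SA[13]=2  'cccbabaaacbcbb'
  #14 SA[14]=1  'ccccbabaaacbcbb'
  #15 SA[15]=0  'cccccbabaaacbcbb'

SA = [8, 9, 6, 10, 15, 7, 5, 14, 12, 4, 13, 11, 3, 2, 1, 0]
rank  pair      lcp
   1  s[8:],s[9:]  2  'aa'
   2  s[9:],s[6:]  1  'a'
   3  s[6:],s[10:]  1  'a'
   4  s[10:],s[15:]  0  ''
   5  s[15:],s[7:]  1  'b'
   6  s[7:],s[5:]  2  'ba'
   7  s[5:],s[14:]  1  'b'
   8  s[14:],s[12:]  1  'b'
   9  s[12:],s[4:]  0  ''
  10  s[4:],s[13:]  2  'cb'
  11  s[13:],s[11:]  2  'cb'
  12  s[11:],s[3:]  1  'c'
  13  s[3:],s[2:]  2  'cc'
  14  s[2:],s[1:]  3  'ccc'
  15  s[1:],s[0:]  4  'cccc'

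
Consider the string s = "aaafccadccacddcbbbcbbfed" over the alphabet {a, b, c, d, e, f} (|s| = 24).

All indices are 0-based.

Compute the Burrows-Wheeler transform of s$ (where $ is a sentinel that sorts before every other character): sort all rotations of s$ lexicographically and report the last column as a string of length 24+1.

d$accacbcbbccdbdfaedacfab

rank  rotation                   last
    0  $aaafccadccacddcbbbcbbfed  d
    1  aaafccadccacddcbbbcbbfed$  $
    2  aafccadccacddcbbbcbbfed$a  a
    3  acddcbbbcbbfed$aaafccadcc  c
    4  adccacddcbbbcbbfed$aaafcc  c
    5  afccadccacddcbbbcbbfed$aa  a
    6  bbbcbbfed$aaafccadccacddc  c
    7  bbcbbfed$aaafccadccacddcb  b
    8  bbfed$aaafccadccacddcbbbc  c
    9  bcbbfed$aaafccadccacddcbb  b
   10  bfed$aaafccadccacddcbbbcb  b
   11  cacddcbbbcbbfed$aaafccadc  c
   12  cadccacddcbbbcbbfed$aaafc  c
   13  cbbbcbbfed$aaafccadccacdd  d
   14  cbbfed$aaafccadccacddcbbb  b
   15  ccacddcbbbcbbfed$aaafccad  d
   16  ccadccacddcbbbcbbfed$aaaf  f
   17  cddcbbbcbbfed$aaafccadcca  a
   18  d$aaafccadccacddcbbbcbbfe  e
   19  dcbbbcbbfed$aaafccadccacd  d
   20  dccacddcbbbcbbfed$aaafcca  a
   21  ddcbbbcbbfed$aaafccadccac  c
   22  ed$aaafccadccacddcbbbcbbf  f
   23  fccadccacddcbbbcbbfed$aaa  a
   24  fed$aaafccadccacddcbbbcbb  b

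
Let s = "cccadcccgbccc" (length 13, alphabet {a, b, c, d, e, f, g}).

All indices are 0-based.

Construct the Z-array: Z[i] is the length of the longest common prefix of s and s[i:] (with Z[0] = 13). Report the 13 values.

Z[0]=13
i=1: outside box; Z[1]=2 grow→box=[1,3)
i=2: min(r-i=1, Z[1]=2)=1; Z[2]=1
i=3: outside box; Z[3]=0
i=4: outside box; Z[4]=0
i=5: outside box; Z[5]=3 grow→box=[5,8)
i=6: min(r-i=2, Z[1]=2)=2; Z[6]=2
i=7: min(r-i=1, Z[2]=1)=1; Z[7]=1
i=8: outside box; Z[8]=0
i=9: outside box; Z[9]=0
i=10: outside box; Z[10]=3 grow→box=[10,13)
i=11: min(r-i=2, Z[1]=2)=2; Z[11]=2
i=12: min(r-i=1, Z[2]=1)=1; Z[12]=1

[13, 2, 1, 0, 0, 3, 2, 1, 0, 0, 3, 2, 1]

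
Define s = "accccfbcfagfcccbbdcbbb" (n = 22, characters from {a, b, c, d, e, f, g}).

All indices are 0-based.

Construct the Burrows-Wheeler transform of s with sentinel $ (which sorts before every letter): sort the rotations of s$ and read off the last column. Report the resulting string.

rank  rotation                 last
    0  $accccfbcfagfcccbbdcbbb  b
    1  accccfbcfagfcccbbdcbbb$  $
    2  agfcccbbdcbbb$accccfbcf  f
    3  b$accccfbcfagfcccbbdcbb  b
    4  bb$accccfbcfagfcccbbdcb  b
    5  bbb$accccfbcfagfcccbbdc  c
    6  bbdcbbb$accccfbcfagfccc  c
    7  bcfagfcccbbdcbbb$accccf  f
    8  bdcbbb$accccfbcfagfcccb  b
    9  cbbb$accccfbcfagfcccbbd  d
   10  cbbdcbbb$accccfbcfagfcc  c
   11  ccbbdcbbb$accccfbcfagfc  c
   12  cccbbdcbbb$accccfbcfagf  f
   13  ccccfbcfagfcccbbdcbbb$a  a
   14  cccfbcfagfcccbbdcbbb$ac  c
   15  ccfbcfagfcccbbdcbbb$acc  c
   16  cfagfcccbbdcbbb$accccfb  b
   17  cfbcfagfcccbbdcbbb$accc  c
   18  dcbbb$accccfbcfagfcccbb  b
   19  fagfcccbbdcbbb$accccfbc  c
   20  fbcfagfcccbbdcbbb$acccc  c
   21  fcccbbdcbbb$accccfbcfag  g
   22  gfcccbbdcbbb$accccfbcfa  a

b$fbbccfbdccfaccbcbccga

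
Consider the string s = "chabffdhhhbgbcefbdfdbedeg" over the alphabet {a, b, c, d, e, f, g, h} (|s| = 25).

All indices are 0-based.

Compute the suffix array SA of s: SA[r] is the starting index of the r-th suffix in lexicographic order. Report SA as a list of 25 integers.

sorted suffixes:
  #0 SA[0]=2  'abffdhhhbgbcefbdfdbedeg'
  #1 SA[1]=12  'bcefbdfdbedeg'
  #2 SA[2]=16  'bdfdbedeg'
  #3 SA[3]=20  'bedeg'
  #4 SA[4]=3  'bffdhhhbgbcefbdfdbedeg'
  #5 SA[5]=10  'bgbcefbdfdbedeg'
  #6 SA[6]=13  'cefbdfdbedeg'
  #7 SA[7]=0  'chabffdhhhbgbcefbdfdbedeg'
  #8 SA[8]=19  'dbedeg'
  #9 SA[9]=22  'deg'
  #10 SA[10]=17  'dfdbedeg'
  #11 SA[11]=6  'dhhhbgbcefbdfdbedeg'
  #12 SA[12]=21  'edeg'
  #13 SA[13]=14  'efbdfdbedeg'
  #14 SA[14]=23  'eg'
  #15 SA[15]=15  'fbdfdbedeg'
  #16 SA[16]=18  'fdbedeg'
  #17 SA[17]=5  'fdhhhbgbcefbdfdbedeg'
  #18 SA[18]=4  'ffdhhhbgbcefbdfdbedeg'
  #19 SA[19]=24  'g'
  #20 SA[20]=11  'gbcefbdfdbedeg'
  #21 SA[21]=1  'habffdhhhbgbcefbdfdbedeg'
  #22 SA[22]=9  'hbgbcefbdfdbedeg'
  #23 SA[23]=8  'hhbgbcefbdfdbedeg'
  #24 SA[24]=7  'hhhbgbcefbdfdbedeg'

[2, 12, 16, 20, 3, 10, 13, 0, 19, 22, 17, 6, 21, 14, 23, 15, 18, 5, 4, 24, 11, 1, 9, 8, 7]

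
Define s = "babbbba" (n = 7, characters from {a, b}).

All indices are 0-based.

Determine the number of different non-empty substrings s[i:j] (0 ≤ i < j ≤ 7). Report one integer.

19

rank | idx | suffix
   0 |   6 | a
   1 |   1 | abbbba
   2 |   5 | ba
   3 |   0 | babbbba
   4 |   4 | bba
   5 |   3 | bbba
   6 |   2 | bbbba

SA = [6, 1, 5, 0, 4, 3, 2]
i: (SA[i-1],SA[i]) lcp shared
  1: (6,1) 1 'a'
  2: (1,5) 0 ''
  3: (5,0) 2 'ba'
  4: (0,4) 1 'b'
  5: (4,3) 2 'bb'
  6: (3,2) 3 'bbb'

n(n+1)/2 = 7·8/2 = 28
Σ LCP = 0 + 1 + 0 + 2 + 1 + 2 + 3 = 9
distinct = 28 − 9 = 19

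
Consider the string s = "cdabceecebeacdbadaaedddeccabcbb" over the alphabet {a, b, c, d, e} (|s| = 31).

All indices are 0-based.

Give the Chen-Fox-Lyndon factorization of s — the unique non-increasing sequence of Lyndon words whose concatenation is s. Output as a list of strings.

emit factor 1: 'cd' (i=0, period=2)
emit factor 2: 'abceecebeacdbad' (i=2, period=15)
emit factor 3: 'aaedddeccabcbb' (i=17, period=14)

["cd", "abceecebeacdbad", "aaedddeccabcbb"]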